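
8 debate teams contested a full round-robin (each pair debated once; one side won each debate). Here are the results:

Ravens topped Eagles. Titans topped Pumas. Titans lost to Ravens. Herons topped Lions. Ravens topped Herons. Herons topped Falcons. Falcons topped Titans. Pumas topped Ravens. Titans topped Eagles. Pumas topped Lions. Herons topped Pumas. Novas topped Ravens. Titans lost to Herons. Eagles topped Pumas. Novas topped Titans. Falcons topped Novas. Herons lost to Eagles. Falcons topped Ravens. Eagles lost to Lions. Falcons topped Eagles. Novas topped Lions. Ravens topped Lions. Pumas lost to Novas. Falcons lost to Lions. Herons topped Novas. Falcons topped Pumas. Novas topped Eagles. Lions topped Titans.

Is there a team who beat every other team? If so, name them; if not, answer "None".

Highest win total is Novas with 5 (out of 7 possible).
Novas lost to Falcons, Herons, so no team went undefeated.

None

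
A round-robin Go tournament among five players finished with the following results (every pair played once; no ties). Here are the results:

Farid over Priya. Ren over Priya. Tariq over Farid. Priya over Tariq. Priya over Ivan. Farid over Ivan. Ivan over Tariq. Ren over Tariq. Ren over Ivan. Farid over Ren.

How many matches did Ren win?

Ren's results: beat Tariq, Ivan, Priya; lost to Farid.
That is 3 wins.

3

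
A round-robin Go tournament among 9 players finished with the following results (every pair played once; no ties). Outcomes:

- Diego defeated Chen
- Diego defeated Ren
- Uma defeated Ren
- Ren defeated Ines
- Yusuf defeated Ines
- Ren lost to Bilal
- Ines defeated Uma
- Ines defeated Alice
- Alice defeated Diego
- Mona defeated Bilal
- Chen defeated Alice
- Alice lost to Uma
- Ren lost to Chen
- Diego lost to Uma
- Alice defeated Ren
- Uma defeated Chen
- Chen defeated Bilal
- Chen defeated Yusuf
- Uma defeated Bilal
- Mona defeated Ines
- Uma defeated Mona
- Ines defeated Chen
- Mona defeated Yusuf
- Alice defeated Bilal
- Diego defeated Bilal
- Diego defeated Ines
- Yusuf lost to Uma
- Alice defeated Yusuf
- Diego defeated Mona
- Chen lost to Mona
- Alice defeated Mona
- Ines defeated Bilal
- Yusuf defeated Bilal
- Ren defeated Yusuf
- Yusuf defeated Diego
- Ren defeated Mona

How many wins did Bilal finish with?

Bilal's results: beat Ren; lost to Ines, Chen, Mona, Yusuf, Diego, Alice, Uma.
That is 1 win.

1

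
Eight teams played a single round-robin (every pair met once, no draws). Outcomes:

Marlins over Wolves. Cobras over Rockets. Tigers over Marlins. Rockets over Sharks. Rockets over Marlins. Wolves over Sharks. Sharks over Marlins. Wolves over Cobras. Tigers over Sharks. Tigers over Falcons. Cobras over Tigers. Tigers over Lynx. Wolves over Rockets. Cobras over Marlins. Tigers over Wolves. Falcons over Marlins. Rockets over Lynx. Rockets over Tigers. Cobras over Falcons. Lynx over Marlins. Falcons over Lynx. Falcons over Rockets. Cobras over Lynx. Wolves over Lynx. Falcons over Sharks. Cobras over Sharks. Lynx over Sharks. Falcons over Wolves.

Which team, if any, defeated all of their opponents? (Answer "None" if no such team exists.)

None

Highest win total is Cobras with 6 (out of 7 possible).
Cobras lost to Wolves, so no team went undefeated.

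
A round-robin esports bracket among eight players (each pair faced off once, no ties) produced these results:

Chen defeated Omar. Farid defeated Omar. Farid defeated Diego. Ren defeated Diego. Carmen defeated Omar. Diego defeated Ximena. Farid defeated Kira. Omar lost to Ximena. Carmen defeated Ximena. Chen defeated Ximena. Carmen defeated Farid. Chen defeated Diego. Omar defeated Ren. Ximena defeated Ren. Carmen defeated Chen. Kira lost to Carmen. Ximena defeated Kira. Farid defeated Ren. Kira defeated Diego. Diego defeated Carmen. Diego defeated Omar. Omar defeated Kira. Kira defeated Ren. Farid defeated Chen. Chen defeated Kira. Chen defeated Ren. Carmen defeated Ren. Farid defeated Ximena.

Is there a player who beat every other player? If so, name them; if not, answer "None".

Highest win total is Farid with 6 (out of 7 possible).
Farid lost to Carmen, so no player went undefeated.

None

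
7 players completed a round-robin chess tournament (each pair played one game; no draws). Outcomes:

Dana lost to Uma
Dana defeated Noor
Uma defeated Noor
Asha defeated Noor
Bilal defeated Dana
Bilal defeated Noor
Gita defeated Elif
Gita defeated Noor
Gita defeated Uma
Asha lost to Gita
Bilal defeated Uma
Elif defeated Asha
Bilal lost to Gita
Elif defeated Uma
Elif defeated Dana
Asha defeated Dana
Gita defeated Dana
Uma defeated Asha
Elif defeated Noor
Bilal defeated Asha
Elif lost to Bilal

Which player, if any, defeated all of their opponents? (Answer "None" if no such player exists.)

Gita has 6 wins out of 6 opponents — a perfect record.

Gita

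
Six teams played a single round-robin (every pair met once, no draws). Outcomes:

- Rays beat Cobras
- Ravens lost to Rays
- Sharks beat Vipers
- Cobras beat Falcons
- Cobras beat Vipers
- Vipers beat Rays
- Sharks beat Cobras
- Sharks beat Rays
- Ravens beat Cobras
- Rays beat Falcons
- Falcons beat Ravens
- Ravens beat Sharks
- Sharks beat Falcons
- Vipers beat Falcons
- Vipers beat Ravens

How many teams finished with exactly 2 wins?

2

Win totals: Ravens 2, Rays 3, Sharks 4, Falcons 1, Vipers 3, Cobras 2.
Exactly 2: Ravens, Cobras — 2 teams.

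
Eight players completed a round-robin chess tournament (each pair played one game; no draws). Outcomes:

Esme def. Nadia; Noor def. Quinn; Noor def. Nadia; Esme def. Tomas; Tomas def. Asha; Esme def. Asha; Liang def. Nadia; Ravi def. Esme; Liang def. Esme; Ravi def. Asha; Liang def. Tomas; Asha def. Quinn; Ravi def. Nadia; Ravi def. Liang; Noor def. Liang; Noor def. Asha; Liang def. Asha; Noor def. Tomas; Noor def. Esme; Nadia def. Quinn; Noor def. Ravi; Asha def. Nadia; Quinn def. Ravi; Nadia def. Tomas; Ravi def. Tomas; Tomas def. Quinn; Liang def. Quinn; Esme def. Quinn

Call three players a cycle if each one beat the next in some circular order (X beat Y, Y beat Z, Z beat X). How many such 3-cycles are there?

6

Win totals: Quinn 1, Tomas 2, Liang 5, Asha 2, Ravi 5, Noor 7, Nadia 2, Esme 4.
A player with w wins dominates both others in C(w,2) triples; summing gives 0 + 1 + 10 + 1 + 10 + 21 + 1 + 6 = 50 transitive triples.
Total triples C(8,3) = 56, so cyclic triples = 56 − 50 = 6.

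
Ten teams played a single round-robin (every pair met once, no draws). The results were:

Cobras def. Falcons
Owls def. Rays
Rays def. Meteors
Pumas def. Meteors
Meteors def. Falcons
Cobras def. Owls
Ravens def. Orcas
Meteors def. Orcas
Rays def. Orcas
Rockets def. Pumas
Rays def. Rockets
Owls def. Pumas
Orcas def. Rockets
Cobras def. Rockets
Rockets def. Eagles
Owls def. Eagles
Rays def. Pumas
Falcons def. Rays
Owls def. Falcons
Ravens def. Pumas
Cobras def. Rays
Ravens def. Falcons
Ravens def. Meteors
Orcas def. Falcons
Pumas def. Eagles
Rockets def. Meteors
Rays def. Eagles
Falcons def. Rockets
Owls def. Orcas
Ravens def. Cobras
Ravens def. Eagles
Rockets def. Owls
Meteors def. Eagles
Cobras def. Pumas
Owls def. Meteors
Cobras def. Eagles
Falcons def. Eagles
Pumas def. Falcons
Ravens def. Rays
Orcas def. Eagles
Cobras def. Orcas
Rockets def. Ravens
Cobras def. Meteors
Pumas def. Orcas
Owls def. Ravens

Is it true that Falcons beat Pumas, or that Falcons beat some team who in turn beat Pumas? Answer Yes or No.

Falcons did not beat Pumas directly.
Falcons beat Rockets, Rays, Eagles. Of those, Rockets beat Pumas.

Yes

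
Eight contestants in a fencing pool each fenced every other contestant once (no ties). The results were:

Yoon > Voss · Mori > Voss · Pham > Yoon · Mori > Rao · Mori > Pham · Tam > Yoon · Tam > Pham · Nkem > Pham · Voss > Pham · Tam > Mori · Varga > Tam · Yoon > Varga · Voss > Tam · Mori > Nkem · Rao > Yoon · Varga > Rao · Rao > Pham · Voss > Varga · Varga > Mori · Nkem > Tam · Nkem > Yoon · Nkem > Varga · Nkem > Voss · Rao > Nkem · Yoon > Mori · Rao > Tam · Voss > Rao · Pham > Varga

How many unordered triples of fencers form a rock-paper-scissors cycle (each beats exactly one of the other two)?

Win totals: Rao 4, Mori 4, Voss 4, Pham 2, Varga 3, Yoon 3, Nkem 5, Tam 3.
A fencer with w wins dominates both others in C(w,2) triples; summing gives 6 + 6 + 6 + 1 + 3 + 3 + 10 + 3 = 38 transitive triples.
Total triples C(8,3) = 56, so cyclic triples = 56 − 38 = 18.

18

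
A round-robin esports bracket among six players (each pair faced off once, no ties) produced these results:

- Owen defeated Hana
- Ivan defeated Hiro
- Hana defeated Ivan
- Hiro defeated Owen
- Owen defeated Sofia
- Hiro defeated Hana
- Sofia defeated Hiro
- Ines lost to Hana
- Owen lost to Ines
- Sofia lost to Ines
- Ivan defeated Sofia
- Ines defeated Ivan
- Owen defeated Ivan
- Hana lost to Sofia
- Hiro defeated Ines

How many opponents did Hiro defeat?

Hiro's results: beat Ines, Owen, Hana; lost to Sofia, Ivan.
That is 3 wins.

3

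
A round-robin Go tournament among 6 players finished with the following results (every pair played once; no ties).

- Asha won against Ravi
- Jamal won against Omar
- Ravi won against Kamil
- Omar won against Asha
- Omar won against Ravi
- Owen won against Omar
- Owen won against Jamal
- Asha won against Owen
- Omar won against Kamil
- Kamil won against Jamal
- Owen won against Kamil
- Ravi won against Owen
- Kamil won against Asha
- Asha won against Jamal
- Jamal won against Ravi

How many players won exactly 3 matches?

3

Win totals: Jamal 2, Omar 3, Asha 3, Owen 3, Ravi 2, Kamil 2.
Exactly 3: Omar, Asha, Owen — 3 players.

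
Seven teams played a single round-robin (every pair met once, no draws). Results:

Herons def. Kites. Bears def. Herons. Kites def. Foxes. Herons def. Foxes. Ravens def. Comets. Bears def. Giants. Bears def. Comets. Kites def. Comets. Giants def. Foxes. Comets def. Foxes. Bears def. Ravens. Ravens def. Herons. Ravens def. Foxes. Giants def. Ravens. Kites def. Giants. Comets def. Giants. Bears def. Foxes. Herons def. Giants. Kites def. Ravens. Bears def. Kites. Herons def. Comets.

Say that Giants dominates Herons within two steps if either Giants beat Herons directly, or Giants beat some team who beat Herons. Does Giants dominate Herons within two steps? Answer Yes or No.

Yes

Giants did not beat Herons directly.
Giants beat Foxes, Ravens. Of those, Ravens beat Herons.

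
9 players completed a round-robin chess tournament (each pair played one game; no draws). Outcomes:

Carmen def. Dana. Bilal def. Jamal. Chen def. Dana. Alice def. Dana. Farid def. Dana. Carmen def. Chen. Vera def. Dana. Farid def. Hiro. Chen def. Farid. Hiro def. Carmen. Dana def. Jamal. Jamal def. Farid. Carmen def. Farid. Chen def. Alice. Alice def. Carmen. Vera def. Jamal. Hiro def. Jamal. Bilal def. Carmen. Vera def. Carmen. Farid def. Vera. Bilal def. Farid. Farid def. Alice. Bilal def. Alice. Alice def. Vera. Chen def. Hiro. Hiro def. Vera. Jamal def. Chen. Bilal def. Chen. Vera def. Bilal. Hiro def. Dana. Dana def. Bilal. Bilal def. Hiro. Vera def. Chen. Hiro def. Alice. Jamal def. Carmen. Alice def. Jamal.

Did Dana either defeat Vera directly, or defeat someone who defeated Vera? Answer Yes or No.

Dana did not beat Vera directly.
Dana beat Bilal, Jamal, but each of them lost to Vera. No two-step path.

No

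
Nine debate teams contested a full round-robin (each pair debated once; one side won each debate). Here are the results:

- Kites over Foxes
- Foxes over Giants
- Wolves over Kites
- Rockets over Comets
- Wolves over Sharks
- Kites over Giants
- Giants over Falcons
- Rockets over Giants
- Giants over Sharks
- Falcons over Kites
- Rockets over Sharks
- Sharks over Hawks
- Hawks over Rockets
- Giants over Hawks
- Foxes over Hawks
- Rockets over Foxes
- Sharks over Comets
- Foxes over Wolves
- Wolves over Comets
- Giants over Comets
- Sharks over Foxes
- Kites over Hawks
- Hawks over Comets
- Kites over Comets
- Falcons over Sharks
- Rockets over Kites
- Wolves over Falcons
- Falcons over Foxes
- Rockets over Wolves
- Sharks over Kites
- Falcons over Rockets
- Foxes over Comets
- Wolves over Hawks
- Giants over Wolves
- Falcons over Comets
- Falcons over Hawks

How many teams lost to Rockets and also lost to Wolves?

3

Rockets beat: Foxes, Kites, Sharks, Giants, Wolves, Comets.
Wolves beat: Kites, Falcons, Sharks, Hawks, Comets.
Both beat: Kites, Sharks, Comets — 3.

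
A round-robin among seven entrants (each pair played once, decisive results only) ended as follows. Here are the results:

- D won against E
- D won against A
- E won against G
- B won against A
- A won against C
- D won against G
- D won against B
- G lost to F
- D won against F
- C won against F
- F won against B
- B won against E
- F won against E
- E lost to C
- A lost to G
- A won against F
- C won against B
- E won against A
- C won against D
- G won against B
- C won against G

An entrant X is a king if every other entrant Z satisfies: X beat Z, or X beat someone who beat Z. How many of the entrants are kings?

3

A reaches everyone (king).
B cannot reach D in two steps.
C reaches everyone (king).
D reaches everyone (king).
E cannot reach D in two steps.
F cannot reach C, D in two steps.
G cannot reach D in two steps.
Kings: A, C, D — 3.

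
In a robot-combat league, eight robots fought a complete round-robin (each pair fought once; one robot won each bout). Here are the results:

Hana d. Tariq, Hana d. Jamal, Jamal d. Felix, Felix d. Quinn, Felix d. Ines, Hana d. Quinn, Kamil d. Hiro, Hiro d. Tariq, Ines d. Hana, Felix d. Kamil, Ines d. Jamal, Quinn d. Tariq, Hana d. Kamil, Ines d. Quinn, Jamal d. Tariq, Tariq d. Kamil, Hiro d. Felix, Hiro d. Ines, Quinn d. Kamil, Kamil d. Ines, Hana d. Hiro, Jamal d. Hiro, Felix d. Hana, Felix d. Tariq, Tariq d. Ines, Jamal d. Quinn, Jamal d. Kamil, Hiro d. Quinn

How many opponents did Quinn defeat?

2

Quinn's results: beat Kamil, Tariq; lost to Felix, Ines, Hiro, Hana, Jamal.
That is 2 wins.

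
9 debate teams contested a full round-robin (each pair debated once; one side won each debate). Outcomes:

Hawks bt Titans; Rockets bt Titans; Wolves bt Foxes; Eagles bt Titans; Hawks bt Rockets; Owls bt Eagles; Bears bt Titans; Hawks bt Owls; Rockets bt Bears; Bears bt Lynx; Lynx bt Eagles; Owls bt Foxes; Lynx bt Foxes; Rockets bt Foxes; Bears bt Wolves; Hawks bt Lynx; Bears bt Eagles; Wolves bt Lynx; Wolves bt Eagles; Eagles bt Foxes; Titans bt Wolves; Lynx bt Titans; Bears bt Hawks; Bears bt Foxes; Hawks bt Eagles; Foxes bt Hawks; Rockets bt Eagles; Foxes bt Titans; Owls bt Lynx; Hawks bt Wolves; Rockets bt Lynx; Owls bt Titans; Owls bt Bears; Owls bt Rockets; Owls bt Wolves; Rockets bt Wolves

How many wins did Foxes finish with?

2

Foxes' results: beat Titans, Hawks; lost to Eagles, Wolves, Rockets, Lynx, Bears, Owls.
That is 2 wins.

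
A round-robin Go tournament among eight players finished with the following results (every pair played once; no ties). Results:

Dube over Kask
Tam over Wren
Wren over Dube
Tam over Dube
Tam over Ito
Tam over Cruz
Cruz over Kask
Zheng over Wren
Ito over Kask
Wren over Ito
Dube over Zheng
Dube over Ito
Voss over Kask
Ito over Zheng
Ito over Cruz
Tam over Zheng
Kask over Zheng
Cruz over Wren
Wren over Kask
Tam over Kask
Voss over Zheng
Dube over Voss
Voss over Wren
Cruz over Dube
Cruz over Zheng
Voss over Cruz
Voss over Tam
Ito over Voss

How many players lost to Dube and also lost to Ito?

3

Dube beat: Voss, Kask, Zheng, Ito.
Ito beat: Voss, Kask, Zheng, Cruz.
Both beat: Voss, Kask, Zheng — 3.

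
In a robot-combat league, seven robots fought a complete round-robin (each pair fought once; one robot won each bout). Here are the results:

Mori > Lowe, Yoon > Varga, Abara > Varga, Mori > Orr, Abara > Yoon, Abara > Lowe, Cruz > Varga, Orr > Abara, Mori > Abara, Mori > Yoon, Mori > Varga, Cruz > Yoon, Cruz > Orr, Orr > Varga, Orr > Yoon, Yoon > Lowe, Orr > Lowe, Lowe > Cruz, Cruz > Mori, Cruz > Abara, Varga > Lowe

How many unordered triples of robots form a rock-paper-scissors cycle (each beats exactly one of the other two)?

Win totals: Varga 1, Yoon 2, Abara 3, Orr 4, Cruz 5, Mori 5, Lowe 1.
A robot with w wins dominates both others in C(w,2) triples; summing gives 0 + 1 + 3 + 6 + 10 + 10 + 0 = 30 transitive triples.
Total triples C(7,3) = 35, so cyclic triples = 35 − 30 = 5.

5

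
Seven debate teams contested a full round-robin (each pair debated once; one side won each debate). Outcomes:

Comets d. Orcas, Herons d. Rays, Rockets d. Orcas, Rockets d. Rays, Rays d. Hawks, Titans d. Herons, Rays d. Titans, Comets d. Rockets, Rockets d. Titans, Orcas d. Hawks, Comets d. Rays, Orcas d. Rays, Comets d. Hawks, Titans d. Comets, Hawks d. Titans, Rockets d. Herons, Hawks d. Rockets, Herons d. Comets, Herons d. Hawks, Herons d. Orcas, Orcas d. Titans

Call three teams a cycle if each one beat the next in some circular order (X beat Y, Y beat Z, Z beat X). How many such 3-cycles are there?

Win totals: Herons 4, Comets 4, Titans 2, Rays 2, Rockets 4, Orcas 3, Hawks 2.
A team with w wins dominates both others in C(w,2) triples; summing gives 6 + 6 + 1 + 1 + 6 + 3 + 1 = 24 transitive triples.
Total triples C(7,3) = 35, so cyclic triples = 35 − 24 = 11.

11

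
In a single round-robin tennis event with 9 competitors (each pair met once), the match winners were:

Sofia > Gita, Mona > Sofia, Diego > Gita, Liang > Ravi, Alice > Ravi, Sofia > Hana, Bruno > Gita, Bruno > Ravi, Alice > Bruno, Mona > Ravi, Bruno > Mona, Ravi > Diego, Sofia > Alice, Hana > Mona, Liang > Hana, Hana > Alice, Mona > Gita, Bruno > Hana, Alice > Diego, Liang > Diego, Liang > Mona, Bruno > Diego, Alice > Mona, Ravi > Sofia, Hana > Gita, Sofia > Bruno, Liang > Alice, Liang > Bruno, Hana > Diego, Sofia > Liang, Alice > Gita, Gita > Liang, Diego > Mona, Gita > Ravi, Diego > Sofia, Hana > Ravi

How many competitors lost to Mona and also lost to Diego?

2

Mona beat: Sofia, Gita, Ravi.
Diego beat: Sofia, Gita, Mona.
Both beat: Sofia, Gita — 2.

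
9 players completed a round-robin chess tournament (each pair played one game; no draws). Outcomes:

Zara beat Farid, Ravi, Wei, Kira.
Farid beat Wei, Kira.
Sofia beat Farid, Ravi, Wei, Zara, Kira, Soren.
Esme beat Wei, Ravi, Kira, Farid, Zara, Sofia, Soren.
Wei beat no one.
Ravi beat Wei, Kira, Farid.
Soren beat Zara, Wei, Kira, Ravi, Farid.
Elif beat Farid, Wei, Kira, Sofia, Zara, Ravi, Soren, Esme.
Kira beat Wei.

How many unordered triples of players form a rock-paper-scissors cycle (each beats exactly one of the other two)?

Win totals: Ravi 3, Farid 2, Soren 5, Kira 1, Wei 0, Esme 7, Zara 4, Elif 8, Sofia 6.
A player with w wins dominates both others in C(w,2) triples; summing gives 3 + 1 + 10 + 0 + 0 + 21 + 6 + 28 + 15 = 84 transitive triples.
Total triples C(9,3) = 84, so cyclic triples = 84 − 84 = 0.

0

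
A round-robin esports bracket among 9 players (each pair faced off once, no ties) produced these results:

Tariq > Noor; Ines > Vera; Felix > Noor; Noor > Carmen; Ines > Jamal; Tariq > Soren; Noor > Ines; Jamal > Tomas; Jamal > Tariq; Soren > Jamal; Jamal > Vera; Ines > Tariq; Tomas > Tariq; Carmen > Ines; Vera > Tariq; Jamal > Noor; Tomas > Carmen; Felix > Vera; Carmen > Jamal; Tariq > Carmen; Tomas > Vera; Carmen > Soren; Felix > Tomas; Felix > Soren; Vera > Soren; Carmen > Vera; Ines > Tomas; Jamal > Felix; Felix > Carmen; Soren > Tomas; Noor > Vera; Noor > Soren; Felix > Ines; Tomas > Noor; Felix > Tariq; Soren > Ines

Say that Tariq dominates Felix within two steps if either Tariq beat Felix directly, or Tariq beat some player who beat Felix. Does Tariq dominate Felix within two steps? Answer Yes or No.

Tariq did not beat Felix directly.
Tariq beat Carmen, Soren, Noor, but each of them lost to Felix. No two-step path.

No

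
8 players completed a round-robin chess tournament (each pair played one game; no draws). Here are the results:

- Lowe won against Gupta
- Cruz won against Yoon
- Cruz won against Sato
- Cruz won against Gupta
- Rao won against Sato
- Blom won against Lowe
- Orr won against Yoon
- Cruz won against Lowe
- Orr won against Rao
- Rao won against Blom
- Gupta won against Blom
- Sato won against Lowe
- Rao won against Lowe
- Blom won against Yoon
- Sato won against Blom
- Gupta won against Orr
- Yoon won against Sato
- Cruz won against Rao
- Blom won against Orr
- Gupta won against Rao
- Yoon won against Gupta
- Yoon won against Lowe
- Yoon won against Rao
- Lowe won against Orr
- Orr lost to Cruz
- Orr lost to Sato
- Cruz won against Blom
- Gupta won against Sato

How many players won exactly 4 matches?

Win totals: Orr 2, Cruz 7, Yoon 4, Rao 3, Lowe 2, Blom 3, Gupta 4, Sato 3.
Exactly 4: Yoon, Gupta — 2 players.

2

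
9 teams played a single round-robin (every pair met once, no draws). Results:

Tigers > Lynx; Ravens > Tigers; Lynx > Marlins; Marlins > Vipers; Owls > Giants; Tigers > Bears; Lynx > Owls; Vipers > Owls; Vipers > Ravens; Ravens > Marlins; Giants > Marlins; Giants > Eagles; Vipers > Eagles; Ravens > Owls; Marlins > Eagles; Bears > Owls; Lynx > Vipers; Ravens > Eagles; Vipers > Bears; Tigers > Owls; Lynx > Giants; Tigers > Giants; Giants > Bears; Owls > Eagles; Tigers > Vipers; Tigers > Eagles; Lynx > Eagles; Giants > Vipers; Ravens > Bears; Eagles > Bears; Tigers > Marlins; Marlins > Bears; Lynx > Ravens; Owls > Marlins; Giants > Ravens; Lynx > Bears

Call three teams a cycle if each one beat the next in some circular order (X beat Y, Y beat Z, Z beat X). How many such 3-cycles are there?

10

Win totals: Tigers 7, Giants 5, Marlins 3, Ravens 5, Eagles 1, Bears 1, Vipers 4, Lynx 7, Owls 3.
A team with w wins dominates both others in C(w,2) triples; summing gives 21 + 10 + 3 + 10 + 0 + 0 + 6 + 21 + 3 = 74 transitive triples.
Total triples C(9,3) = 84, so cyclic triples = 84 − 74 = 10.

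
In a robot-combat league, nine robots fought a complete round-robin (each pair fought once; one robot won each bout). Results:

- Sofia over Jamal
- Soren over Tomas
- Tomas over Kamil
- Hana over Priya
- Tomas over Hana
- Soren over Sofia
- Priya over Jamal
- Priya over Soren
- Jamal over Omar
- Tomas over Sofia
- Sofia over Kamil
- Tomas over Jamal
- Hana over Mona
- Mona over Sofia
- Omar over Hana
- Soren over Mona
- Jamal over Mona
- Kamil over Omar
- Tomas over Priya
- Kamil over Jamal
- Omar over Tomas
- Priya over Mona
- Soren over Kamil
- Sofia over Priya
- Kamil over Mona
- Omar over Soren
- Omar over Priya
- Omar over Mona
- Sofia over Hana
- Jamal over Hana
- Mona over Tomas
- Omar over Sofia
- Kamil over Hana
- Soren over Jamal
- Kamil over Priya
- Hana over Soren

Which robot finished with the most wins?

Omar

Win totals: Soren 5, Jamal 3, Kamil 5, Mona 2, Omar 6, Sofia 4, Hana 3, Priya 3, Tomas 5.
Omar leads with 6 wins (next highest: 5).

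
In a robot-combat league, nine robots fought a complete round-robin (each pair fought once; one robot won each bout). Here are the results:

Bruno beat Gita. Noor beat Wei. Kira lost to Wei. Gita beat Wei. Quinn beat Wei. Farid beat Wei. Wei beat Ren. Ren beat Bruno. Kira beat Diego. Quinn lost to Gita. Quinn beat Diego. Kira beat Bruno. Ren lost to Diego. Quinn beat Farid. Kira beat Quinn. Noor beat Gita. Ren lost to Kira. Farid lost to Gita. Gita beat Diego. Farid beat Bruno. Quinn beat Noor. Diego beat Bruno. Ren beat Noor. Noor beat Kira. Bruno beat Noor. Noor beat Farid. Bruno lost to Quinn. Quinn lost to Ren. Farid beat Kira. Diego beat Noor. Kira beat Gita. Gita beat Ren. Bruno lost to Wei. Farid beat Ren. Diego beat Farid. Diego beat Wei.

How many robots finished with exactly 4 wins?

Win totals: Kira 5, Noor 4, Wei 3, Bruno 2, Diego 5, Farid 4, Quinn 5, Ren 3, Gita 5.
Exactly 4: Noor, Farid — 2 robots.

2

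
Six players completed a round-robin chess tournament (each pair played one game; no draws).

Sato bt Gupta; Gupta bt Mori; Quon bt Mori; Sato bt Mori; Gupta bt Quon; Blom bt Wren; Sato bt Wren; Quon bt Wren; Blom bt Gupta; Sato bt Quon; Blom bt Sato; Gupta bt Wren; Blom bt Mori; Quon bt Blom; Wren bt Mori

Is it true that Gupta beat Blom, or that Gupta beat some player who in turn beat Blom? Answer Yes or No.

Yes

Gupta did not beat Blom directly.
Gupta beat Wren, Mori, Quon. Of those, Quon beat Blom.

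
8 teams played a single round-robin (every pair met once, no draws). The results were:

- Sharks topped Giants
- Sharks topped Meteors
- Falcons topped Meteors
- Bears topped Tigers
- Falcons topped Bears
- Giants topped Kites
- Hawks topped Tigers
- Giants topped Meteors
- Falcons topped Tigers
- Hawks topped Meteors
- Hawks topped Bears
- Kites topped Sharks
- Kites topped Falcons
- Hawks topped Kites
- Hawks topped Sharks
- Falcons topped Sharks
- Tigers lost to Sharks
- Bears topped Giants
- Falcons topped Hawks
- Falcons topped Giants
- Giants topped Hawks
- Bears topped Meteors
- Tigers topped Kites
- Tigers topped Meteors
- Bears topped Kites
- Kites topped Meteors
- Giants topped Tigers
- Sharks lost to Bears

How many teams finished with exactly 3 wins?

Win totals: Meteors 0, Sharks 3, Bears 5, Tigers 2, Falcons 6, Kites 3, Giants 4, Hawks 5.
Exactly 3: Sharks, Kites — 2 teams.

2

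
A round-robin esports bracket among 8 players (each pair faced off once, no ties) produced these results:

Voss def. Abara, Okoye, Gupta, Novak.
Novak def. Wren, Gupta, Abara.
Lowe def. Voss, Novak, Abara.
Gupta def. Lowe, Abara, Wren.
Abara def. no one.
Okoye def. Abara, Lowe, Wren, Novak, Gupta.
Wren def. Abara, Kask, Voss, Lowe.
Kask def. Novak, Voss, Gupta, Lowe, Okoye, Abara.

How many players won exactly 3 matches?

Win totals: Kask 6, Abara 0, Okoye 5, Wren 4, Voss 4, Novak 3, Gupta 3, Lowe 3.
Exactly 3: Novak, Gupta, Lowe — 3 players.

3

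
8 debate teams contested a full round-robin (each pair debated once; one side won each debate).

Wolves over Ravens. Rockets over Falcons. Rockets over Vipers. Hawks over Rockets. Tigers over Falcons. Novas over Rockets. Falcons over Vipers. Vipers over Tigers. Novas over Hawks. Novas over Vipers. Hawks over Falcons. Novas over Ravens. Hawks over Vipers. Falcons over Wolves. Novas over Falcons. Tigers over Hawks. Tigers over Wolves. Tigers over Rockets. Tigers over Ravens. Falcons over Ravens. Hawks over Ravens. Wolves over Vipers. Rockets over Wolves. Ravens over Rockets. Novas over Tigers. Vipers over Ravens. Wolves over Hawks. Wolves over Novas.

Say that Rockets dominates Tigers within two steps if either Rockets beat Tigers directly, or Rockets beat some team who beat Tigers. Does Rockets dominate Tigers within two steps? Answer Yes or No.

Yes

Rockets did not beat Tigers directly.
Rockets beat Falcons, Wolves, Vipers. Of those, Vipers beat Tigers.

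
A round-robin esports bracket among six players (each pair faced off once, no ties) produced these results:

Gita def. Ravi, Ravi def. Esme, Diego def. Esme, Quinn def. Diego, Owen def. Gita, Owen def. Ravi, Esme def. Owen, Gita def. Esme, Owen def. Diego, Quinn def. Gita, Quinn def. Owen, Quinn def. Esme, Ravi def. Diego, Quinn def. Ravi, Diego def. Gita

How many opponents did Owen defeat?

3

Owen's results: beat Gita, Diego, Ravi; lost to Esme, Quinn.
That is 3 wins.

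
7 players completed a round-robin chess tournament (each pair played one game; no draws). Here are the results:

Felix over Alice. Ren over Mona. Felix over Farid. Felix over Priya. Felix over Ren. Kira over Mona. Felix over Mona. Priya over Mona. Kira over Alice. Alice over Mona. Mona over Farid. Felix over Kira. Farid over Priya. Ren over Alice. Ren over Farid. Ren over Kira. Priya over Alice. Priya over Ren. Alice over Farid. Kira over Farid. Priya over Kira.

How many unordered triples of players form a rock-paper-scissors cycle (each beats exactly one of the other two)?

4

Win totals: Alice 2, Kira 3, Farid 1, Priya 4, Ren 4, Mona 1, Felix 6.
A player with w wins dominates both others in C(w,2) triples; summing gives 1 + 3 + 0 + 6 + 6 + 0 + 15 = 31 transitive triples.
Total triples C(7,3) = 35, so cyclic triples = 35 − 31 = 4.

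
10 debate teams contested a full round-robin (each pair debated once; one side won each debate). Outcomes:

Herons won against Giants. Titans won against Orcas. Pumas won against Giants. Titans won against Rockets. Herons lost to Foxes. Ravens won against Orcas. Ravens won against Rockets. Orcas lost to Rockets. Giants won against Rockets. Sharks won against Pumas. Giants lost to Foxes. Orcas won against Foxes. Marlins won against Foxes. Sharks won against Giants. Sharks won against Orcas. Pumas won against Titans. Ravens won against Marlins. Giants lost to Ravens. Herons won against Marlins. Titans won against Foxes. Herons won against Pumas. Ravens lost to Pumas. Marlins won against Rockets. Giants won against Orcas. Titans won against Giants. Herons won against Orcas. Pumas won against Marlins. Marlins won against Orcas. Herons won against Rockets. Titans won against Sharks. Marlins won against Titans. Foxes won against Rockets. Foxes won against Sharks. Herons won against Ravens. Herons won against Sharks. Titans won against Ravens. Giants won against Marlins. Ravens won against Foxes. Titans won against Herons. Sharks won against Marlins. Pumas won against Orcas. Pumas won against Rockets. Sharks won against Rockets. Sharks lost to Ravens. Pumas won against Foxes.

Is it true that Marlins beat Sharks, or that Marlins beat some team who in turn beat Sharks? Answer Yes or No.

Yes

Marlins did not beat Sharks directly.
Marlins beat Foxes, Orcas, Rockets, Titans. Of those, Foxes beat Sharks.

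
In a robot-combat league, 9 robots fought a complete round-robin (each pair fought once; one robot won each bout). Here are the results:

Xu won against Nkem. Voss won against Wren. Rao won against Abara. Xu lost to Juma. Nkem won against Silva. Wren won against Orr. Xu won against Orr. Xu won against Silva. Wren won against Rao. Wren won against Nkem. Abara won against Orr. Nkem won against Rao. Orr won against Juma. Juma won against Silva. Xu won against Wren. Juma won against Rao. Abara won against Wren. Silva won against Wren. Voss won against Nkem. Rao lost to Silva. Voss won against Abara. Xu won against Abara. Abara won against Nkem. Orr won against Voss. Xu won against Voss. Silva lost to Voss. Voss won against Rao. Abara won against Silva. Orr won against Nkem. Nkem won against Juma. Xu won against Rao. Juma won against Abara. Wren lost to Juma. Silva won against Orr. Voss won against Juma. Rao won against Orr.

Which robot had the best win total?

Win totals: Silva 3, Juma 5, Wren 3, Xu 7, Orr 3, Nkem 3, Abara 4, Rao 2, Voss 6.
Xu leads with 7 wins (next highest: 6).

Xu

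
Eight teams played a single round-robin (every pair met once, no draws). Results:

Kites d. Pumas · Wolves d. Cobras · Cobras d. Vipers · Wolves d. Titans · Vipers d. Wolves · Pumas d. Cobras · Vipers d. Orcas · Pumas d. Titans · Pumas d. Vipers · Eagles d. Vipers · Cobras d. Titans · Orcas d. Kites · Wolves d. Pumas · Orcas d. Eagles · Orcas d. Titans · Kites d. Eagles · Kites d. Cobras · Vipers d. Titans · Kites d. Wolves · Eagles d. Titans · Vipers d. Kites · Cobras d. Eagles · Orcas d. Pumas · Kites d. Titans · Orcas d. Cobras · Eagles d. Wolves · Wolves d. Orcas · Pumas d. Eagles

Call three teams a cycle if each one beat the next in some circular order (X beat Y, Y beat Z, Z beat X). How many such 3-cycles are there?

12

Win totals: Titans 0, Vipers 4, Wolves 4, Cobras 3, Orcas 5, Eagles 3, Pumas 4, Kites 5.
A team with w wins dominates both others in C(w,2) triples; summing gives 0 + 6 + 6 + 3 + 10 + 3 + 6 + 10 = 44 transitive triples.
Total triples C(8,3) = 56, so cyclic triples = 56 − 44 = 12.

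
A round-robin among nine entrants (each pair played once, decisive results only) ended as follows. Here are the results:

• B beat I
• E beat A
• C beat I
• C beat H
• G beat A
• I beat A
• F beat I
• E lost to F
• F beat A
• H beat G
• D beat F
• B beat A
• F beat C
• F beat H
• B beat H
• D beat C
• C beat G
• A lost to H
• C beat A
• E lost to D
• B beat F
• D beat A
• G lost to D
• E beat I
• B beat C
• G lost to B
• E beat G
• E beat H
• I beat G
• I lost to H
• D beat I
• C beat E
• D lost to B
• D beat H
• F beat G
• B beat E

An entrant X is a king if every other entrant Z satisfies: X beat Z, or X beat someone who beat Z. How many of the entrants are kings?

A cannot reach B, C, D, E, F, G, H, I in two steps.
B reaches everyone (king).
C cannot reach B, D, F in two steps.
D cannot reach B in two steps.
E cannot reach B, C, D, F in two steps.
F cannot reach B, D in two steps.
G cannot reach B, C, D, E, F, H, I in two steps.
H cannot reach B, C, D, E, F in two steps.
I cannot reach B, C, D, E, F, H in two steps.
Kings: B — 1.

1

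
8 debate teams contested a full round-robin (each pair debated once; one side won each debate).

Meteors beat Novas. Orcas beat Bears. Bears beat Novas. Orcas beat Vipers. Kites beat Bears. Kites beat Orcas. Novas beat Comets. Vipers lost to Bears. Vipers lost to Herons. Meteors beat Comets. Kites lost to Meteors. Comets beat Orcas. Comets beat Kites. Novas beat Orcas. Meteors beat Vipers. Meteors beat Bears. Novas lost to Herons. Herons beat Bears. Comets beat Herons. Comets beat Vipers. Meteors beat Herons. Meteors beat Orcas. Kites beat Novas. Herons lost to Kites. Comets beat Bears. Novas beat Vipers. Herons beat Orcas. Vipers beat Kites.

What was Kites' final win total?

4

Kites' results: beat Herons, Orcas, Novas, Bears; lost to Comets, Meteors, Vipers.
That is 4 wins.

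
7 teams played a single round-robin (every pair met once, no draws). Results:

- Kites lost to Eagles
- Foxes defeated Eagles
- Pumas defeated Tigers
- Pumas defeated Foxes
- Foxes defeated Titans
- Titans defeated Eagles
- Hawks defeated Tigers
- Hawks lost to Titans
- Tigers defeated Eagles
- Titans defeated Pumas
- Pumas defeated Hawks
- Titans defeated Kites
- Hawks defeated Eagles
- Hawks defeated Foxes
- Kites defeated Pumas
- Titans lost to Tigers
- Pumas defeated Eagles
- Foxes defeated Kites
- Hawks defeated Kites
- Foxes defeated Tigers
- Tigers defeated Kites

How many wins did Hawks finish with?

Hawks' results: beat Kites, Foxes, Tigers, Eagles; lost to Titans, Pumas.
That is 4 wins.

4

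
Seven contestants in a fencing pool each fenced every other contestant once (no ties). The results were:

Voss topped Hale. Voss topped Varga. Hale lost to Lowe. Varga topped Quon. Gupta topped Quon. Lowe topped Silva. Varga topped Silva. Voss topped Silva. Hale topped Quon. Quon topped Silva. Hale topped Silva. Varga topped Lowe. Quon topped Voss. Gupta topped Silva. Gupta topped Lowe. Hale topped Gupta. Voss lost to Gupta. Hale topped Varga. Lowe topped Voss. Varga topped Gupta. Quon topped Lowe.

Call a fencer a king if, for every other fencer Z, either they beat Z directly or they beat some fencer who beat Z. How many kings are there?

Silva cannot reach Quon, Voss, Hale, Varga, Lowe, Gupta in two steps.
Quon cannot reach Gupta in two steps.
Voss reaches everyone (king).
Hale reaches everyone (king).
Varga reaches everyone (king).
Lowe reaches everyone (king).
Gupta reaches everyone (king).
Kings: Voss, Hale, Varga, Lowe, Gupta — 5.

5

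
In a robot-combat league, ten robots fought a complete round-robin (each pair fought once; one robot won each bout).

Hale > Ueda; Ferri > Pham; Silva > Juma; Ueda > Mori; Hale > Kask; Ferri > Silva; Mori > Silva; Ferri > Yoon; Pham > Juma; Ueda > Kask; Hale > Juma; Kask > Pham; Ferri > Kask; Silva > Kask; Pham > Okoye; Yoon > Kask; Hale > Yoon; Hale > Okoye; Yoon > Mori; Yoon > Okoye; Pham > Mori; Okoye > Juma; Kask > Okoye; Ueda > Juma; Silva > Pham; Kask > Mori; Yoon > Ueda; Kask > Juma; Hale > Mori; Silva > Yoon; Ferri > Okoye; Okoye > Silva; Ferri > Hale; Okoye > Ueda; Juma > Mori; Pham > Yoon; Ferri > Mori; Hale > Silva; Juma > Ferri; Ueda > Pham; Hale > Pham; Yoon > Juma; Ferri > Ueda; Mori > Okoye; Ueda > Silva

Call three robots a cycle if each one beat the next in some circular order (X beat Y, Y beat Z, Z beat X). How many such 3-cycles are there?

Win totals: Pham 4, Ferri 8, Kask 4, Ueda 5, Hale 8, Juma 2, Yoon 5, Mori 2, Silva 4, Okoye 3.
A robot with w wins dominates both others in C(w,2) triples; summing gives 6 + 28 + 6 + 10 + 28 + 1 + 10 + 1 + 6 + 3 = 99 transitive triples.
Total triples C(10,3) = 120, so cyclic triples = 120 − 99 = 21.

21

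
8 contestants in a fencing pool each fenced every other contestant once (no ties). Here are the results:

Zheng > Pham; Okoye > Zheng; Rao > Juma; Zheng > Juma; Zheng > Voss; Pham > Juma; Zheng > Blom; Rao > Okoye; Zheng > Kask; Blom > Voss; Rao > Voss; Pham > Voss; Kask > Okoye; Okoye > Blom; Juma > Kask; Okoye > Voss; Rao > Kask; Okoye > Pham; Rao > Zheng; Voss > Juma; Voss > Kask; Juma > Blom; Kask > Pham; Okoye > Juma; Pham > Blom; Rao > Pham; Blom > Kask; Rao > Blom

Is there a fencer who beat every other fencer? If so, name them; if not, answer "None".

Rao has 7 wins out of 7 opponents — a perfect record.

Rao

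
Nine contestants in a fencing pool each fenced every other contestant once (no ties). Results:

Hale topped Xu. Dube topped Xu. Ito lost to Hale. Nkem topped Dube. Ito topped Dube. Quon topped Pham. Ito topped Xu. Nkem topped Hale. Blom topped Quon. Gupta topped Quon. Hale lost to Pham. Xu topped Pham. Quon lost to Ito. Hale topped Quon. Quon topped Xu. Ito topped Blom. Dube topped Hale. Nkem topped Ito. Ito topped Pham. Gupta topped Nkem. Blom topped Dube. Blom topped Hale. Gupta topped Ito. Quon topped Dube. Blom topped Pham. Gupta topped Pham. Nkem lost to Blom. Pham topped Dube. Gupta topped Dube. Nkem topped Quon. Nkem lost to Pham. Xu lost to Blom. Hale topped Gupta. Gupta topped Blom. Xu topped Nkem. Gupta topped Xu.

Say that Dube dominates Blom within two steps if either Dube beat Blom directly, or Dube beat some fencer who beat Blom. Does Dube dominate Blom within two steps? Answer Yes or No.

No

Dube did not beat Blom directly.
Dube beat Hale, Xu, but each of them lost to Blom. No two-step path.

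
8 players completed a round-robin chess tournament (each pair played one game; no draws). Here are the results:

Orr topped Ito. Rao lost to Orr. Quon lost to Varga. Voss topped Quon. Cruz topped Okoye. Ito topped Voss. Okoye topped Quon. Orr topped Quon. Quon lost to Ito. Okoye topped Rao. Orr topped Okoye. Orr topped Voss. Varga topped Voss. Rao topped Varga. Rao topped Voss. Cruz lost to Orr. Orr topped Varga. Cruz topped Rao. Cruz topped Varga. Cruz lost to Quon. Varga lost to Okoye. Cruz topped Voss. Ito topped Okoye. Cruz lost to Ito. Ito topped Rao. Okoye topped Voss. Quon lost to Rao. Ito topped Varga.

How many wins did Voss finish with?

Voss' results: beat Quon; lost to Varga, Rao, Okoye, Ito, Orr, Cruz.
That is 1 win.

1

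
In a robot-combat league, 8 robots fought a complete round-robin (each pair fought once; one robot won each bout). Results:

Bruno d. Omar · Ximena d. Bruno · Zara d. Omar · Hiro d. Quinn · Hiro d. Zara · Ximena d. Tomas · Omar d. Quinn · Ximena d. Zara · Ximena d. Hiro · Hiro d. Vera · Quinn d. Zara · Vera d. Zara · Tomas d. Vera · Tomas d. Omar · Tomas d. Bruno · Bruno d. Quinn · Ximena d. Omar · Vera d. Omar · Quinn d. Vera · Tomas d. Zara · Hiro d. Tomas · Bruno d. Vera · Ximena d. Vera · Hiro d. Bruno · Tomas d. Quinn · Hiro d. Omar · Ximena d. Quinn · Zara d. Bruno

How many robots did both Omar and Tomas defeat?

Omar beat: Quinn.
Tomas beat: Vera, Bruno, Quinn, Omar, Zara.
Both beat: Quinn — 1.

1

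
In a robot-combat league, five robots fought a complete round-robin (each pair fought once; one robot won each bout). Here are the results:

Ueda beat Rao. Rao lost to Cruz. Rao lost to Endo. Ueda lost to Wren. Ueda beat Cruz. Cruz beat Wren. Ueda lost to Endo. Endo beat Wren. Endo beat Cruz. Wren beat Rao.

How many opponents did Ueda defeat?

Ueda's results: beat Rao, Cruz; lost to Wren, Endo.
That is 2 wins.

2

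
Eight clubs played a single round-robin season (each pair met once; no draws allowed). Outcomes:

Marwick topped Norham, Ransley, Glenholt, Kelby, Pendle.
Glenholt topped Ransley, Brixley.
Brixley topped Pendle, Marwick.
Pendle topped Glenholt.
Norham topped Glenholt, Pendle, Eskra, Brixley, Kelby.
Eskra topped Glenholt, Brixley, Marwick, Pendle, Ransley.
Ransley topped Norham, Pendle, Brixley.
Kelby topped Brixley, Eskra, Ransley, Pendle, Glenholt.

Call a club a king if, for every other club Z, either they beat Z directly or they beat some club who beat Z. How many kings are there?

5

Norham reaches everyone (king).
Glenholt cannot reach Kelby, Eskra in two steps.
Pendle cannot reach Norham, Kelby, Marwick, Eskra in two steps.
Brixley cannot reach Eskra in two steps.
Kelby reaches everyone (king).
Ransley reaches everyone (king).
Marwick reaches everyone (king).
Eskra reaches everyone (king).
Kings: Norham, Kelby, Ransley, Marwick, Eskra — 5.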